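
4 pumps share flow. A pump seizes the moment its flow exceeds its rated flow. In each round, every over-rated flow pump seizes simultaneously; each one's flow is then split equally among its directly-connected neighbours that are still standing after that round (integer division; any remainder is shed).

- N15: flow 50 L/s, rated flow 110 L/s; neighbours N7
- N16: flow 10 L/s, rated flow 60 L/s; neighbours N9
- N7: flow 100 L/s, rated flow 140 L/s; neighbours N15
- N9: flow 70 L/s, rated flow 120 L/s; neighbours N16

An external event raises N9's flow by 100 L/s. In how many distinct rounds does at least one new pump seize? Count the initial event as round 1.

Round 1 — N9 at 170 > 120. N9 seizes.
  N9 sheds 170 L/s to N16: 170 each.
    N16: 10+170 = 180 > 60
Round 2 — N16 seizes.
  N16 sheds 180 L/s: no online neighbours, lost.
No further seizures.

2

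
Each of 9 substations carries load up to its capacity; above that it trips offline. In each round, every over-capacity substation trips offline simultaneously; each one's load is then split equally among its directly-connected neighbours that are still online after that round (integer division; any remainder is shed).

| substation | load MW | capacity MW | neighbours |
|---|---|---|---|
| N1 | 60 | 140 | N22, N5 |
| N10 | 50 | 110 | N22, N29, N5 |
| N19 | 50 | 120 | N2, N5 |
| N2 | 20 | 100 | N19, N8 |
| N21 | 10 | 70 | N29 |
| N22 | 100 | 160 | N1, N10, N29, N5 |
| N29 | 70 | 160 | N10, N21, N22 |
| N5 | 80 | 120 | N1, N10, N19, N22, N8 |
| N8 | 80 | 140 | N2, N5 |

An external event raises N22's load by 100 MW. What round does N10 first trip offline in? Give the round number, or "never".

3

Round 1 — N22 at 200 > 160. N22 trips offline.
  N22 sheds 200 MW to N1, N10, N29, N5: 50 each.
    N1: 60+50 = 110 ≤ 140
    N10: 50+50 = 100 ≤ 110
    N29: 70+50 = 120 ≤ 160
    N5: 80+50 = 130 > 120
Round 2 — N5 trips offline.
  N5 sheds 130 MW to N1, N10, N19, N8: 32 each (2 lost).
    N1: 110+32 = 142 > 140
    N10: 100+32 = 132 > 110
    N19: 50+32 = 82 ≤ 120
    N8: 80+32 = 112 ≤ 140
Round 3 — N1, N10 trip offline.
  N1 sheds 142 MW: no online neighbours, lost.
  N10 sheds 132 MW to N29: 132 each.
    N29: 120+132 = 252 > 160
Round 4 — N29 trips offline.
  N29 sheds 252 MW to N21: 252 each.
    N21: 10+252 = 262 > 70
Round 5 — N21 trips offline.
  N21 sheds 262 MW: no online neighbours, lost.
No further trips.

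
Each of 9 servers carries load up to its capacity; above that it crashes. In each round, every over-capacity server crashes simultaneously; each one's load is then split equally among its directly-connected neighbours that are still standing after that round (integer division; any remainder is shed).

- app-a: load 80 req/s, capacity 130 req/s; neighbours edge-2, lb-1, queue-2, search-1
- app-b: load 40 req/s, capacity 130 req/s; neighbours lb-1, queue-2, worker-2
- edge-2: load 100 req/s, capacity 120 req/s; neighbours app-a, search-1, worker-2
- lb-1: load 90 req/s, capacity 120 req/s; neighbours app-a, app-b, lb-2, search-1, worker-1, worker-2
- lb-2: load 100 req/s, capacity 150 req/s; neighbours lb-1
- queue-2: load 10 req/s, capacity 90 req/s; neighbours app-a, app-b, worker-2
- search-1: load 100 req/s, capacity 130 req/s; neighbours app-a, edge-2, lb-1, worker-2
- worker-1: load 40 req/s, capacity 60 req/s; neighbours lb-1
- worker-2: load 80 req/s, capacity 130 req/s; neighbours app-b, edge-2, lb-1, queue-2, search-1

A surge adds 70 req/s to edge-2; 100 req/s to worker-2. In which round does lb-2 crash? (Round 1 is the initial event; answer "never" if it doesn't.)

Round 1 — edge-2 at 170 > 120; worker-2 at 180 > 130. edge-2, worker-2 crash.
  edge-2 sheds 170 req/s to app-a, search-1: 85 each.
    app-a: 80+85 = 165 > 130
    search-1: 100+85 = 185 > 130
  worker-2 sheds 180 req/s to app-b, lb-1, queue-2, search-1: 45 each.
    app-b: 40+45 = 85 ≤ 130
    lb-1: 90+45 = 135 > 120
    queue-2: 10+45 = 55 ≤ 90
    search-1: 185+45 = 230 > 130
Round 2 — app-a, lb-1, search-1 crash.
  app-a sheds 165 req/s to queue-2: 165 each.
    queue-2: 55+165 = 220 > 90
  lb-1 sheds 135 req/s to app-b, lb-2, worker-1: 45 each.
    app-b: 85+45 = 130 ≤ 130
    lb-2: 100+45 = 145 ≤ 150
    worker-1: 40+45 = 85 > 60
  search-1 sheds 230 req/s: no online neighbours, lost.
Round 3 — queue-2, worker-1 crash.
  queue-2 sheds 220 req/s to app-b: 220 each.
    app-b: 130+220 = 350 > 130
  worker-1 sheds 85 req/s: no online neighbours, lost.
Round 4 — app-b crashes.
  app-b sheds 350 req/s: no online neighbours, lost.
No further crashes.

never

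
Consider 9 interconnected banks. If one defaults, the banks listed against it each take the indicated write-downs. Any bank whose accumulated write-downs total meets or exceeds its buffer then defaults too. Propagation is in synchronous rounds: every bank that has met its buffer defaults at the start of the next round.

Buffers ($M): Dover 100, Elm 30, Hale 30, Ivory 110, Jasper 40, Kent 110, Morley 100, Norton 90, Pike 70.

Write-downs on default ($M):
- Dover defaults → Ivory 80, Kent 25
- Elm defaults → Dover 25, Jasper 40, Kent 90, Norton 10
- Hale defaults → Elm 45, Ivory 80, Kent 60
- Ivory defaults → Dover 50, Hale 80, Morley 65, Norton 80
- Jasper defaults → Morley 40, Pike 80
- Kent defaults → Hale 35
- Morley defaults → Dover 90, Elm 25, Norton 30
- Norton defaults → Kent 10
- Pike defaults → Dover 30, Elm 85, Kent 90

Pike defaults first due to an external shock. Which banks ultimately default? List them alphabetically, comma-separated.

Round 1 — Pike defaults (initial).
  Dover: +30 → 30 < 100
  Elm: +85 → 85 ≥ 30
  Kent: +90 → 90 < 110
Round 2 — Elm defaults.
  Dover: +25 → 55 < 100
  Jasper: +40 → 40 ≥ 40
  Kent: +90 → 180 ≥ 110
  Norton: +10 → 10 < 90
Round 3 — Jasper, Kent default.
  Hale: +35 → 35 ≥ 30
  Morley: +40 → 40 < 100
Round 4 — Hale defaults.
  Ivory: +80 → 80 < 110
No further defaults.

Elm, Hale, Jasper, Kent, Pike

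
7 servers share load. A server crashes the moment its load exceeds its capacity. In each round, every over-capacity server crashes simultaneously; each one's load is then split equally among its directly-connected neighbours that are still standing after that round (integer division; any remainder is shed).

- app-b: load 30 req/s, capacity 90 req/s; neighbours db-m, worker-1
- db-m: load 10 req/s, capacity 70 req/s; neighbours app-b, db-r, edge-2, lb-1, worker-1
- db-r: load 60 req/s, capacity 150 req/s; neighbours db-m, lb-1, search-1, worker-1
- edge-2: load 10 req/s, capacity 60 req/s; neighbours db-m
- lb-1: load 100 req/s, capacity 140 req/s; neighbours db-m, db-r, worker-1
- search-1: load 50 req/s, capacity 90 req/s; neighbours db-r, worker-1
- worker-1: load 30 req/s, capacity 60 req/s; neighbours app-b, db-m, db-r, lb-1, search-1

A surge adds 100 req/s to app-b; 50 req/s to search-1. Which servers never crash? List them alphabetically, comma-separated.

edge-2

Round 1 — app-b at 130 > 90; search-1 at 100 > 90. app-b, search-1 crash.
  app-b sheds 130 req/s to db-m, worker-1: 65 each.
    db-m: 10+65 = 75 > 70
    worker-1: 30+65 = 95 > 60
  search-1 sheds 100 req/s to db-r, worker-1: 50 each.
    db-r: 60+50 = 110 ≤ 150
    worker-1: 95+50 = 145 > 60
Round 2 — db-m, worker-1 crash.
  db-m sheds 75 req/s to db-r, edge-2, lb-1: 25 each.
    db-r: 110+25 = 135 ≤ 150
    edge-2: 10+25 = 35 ≤ 60
    lb-1: 100+25 = 125 ≤ 140
  worker-1 sheds 145 req/s to db-r, lb-1: 72 each (1 lost).
    db-r: 135+72 = 207 > 150
    lb-1: 125+72 = 197 > 140
Round 3 — db-r, lb-1 crash.
  db-r sheds 207 req/s: no online neighbours, lost.
  lb-1 sheds 197 req/s: no online neighbours, lost.
No further crashes.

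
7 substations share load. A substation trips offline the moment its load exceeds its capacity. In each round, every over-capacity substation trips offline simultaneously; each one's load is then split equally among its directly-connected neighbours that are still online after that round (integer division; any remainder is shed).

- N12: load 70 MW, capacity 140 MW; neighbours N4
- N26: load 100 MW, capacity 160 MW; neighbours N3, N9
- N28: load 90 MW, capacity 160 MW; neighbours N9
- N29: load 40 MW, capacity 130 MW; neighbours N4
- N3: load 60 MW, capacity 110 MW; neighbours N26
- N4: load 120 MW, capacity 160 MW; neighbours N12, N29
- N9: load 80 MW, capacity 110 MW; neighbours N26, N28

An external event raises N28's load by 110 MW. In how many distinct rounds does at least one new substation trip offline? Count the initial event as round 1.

Round 1 — N28 at 200 > 160. N28 trips offline.
  N28 sheds 200 MW to N9: 200 each.
    N9: 80+200 = 280 > 110
Round 2 — N9 trips offline.
  N9 sheds 280 MW to N26: 280 each.
    N26: 100+280 = 380 > 160
Round 3 — N26 trips offline.
  N26 sheds 380 MW to N3: 380 each.
    N3: 60+380 = 440 > 110
Round 4 — N3 trips offline.
  N3 sheds 440 MW: no online neighbours, lost.
No further trips.

4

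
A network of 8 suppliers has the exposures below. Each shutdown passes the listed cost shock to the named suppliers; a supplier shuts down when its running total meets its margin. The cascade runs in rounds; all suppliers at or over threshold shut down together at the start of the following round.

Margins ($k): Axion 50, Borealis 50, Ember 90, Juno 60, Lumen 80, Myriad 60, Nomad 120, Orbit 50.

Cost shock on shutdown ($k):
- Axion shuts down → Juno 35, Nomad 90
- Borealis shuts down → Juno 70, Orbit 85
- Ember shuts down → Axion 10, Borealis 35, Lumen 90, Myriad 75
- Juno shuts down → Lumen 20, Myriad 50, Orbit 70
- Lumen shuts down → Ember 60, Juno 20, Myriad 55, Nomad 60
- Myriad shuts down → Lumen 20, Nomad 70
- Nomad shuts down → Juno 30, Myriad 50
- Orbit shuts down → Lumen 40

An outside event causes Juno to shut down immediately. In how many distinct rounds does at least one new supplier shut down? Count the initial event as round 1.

2

Round 1 — Juno shuts down (initial).
  Lumen: +20 → 20 < 80
  Myriad: +50 → 50 < 60
  Orbit: +70 → 70 ≥ 50
Round 2 — Orbit shuts down.
  Lumen: +40 → 60 < 80
No further shutdowns.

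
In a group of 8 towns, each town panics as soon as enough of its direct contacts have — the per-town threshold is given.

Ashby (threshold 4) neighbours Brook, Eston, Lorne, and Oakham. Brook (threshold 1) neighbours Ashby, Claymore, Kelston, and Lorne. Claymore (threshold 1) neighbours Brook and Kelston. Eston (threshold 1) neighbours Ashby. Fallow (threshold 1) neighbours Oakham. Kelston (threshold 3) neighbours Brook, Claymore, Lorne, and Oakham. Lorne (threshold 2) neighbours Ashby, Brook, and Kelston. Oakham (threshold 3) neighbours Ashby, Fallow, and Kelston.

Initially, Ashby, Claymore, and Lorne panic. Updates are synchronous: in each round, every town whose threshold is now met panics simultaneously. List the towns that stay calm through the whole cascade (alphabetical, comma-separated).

Round 1 — Ashby, Claymore, Lorne panic (initial).
Round 2 — checking thresholds:
  Brook: 3 of 4 neighbours ≥ 1, panics.
  Eston: 1 of 1 neighbours ≥ 1, panics.
  Kelston: 2 of 4 neighbours < 3, not yet.
  Oakham: 1 of 3 neighbours < 3, not yet.
Round 3 — checking thresholds:
  Kelston: 3 of 4 neighbours ≥ 3, panics.
  Oakham: 1 of 3 neighbours < 3, not yet.
Round 4 — no new panics; cascade stops.

Fallow, Oakham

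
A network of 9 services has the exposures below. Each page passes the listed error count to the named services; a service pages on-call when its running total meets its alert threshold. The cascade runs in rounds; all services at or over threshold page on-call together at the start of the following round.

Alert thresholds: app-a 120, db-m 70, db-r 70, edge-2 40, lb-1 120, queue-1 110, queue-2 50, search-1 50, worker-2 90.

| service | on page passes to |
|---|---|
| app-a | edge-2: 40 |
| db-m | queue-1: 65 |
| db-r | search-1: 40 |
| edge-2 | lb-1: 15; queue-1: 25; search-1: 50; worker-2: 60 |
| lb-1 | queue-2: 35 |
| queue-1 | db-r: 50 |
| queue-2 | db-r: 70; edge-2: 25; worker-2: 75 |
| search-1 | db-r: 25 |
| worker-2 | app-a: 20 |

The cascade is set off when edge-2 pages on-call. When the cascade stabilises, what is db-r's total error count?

25

Round 1 — edge-2 pages on-call (initial).
  lb-1: +15 → 15 < 120
  queue-1: +25 → 25 < 110
  search-1: +50 → 50 ≥ 50
  worker-2: +60 → 60 < 90
Round 2 — search-1 pages on-call.
  db-r: +25 → 25 < 70
No further pages.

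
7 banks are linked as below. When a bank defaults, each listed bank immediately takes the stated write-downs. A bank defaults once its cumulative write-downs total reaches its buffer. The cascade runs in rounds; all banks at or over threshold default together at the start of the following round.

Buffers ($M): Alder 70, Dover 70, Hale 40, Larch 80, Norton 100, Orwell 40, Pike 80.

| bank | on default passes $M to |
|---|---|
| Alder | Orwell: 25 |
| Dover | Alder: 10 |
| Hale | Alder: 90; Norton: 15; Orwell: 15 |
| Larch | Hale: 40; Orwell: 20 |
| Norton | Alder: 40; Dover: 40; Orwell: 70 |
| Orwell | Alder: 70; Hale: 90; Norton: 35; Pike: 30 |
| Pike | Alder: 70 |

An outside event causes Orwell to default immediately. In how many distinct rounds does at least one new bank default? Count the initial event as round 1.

2

Round 1 — Orwell defaults (initial).
  Alder: +70 → 70 ≥ 70
  Hale: +90 → 90 ≥ 40
  Norton: +35 → 35 < 100
  Pike: +30 → 30 < 80
Round 2 — Alder, Hale default.
  Norton: +15 → 50 < 100
No further defaults.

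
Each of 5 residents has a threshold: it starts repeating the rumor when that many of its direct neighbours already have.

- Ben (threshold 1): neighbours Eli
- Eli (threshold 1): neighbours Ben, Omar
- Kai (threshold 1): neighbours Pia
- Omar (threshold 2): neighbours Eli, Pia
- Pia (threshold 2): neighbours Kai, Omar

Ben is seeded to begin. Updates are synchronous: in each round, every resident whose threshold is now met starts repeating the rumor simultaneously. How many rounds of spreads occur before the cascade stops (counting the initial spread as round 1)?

2

Round 1 — Ben starts repeating the rumor (initial).
Round 2 — checking thresholds:
  Eli: 1 of 2 neighbours ≥ 1, starts repeating the rumor.
Round 3 — no new spreads; cascade stops.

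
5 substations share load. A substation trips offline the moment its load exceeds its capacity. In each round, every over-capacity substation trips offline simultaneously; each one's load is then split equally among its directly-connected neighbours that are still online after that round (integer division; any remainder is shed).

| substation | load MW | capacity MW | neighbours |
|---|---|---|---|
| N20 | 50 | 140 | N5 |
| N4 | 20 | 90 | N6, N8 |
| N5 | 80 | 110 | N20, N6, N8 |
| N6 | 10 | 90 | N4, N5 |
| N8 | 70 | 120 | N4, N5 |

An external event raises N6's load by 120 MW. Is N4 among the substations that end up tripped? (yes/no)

yes

Round 1 — N6 at 130 > 90. N6 trips offline.
  N6 sheds 130 MW to N4, N5: 65 each.
    N4: 20+65 = 85 ≤ 90
    N5: 80+65 = 145 > 110
Round 2 — N5 trips offline.
  N5 sheds 145 MW to N20, N8: 72 each (1 lost).
    N20: 50+72 = 122 ≤ 140
    N8: 70+72 = 142 > 120
Round 3 — N8 trips offline.
  N8 sheds 142 MW to N4: 142 each.
    N4: 85+142 = 227 > 90
Round 4 — N4 trips offline.
  N4 sheds 227 MW: no online neighbours, lost.
No further trips.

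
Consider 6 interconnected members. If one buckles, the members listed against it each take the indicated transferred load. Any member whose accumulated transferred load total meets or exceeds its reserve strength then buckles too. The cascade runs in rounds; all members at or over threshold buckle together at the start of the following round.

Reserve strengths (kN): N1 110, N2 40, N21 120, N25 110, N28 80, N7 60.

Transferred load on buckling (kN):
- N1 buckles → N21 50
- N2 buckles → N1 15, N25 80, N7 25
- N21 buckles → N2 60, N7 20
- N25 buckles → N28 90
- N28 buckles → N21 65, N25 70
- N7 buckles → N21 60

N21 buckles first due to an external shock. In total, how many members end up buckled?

Round 1 — N21 buckles (initial).
  N2: +60 → 60 ≥ 40
  N7: +20 → 20 < 60
Round 2 — N2 buckles.
  N1: +15 → 15 < 110
  N25: +80 → 80 < 110
  N7: +25 → 45 < 60
No further bucklings.

2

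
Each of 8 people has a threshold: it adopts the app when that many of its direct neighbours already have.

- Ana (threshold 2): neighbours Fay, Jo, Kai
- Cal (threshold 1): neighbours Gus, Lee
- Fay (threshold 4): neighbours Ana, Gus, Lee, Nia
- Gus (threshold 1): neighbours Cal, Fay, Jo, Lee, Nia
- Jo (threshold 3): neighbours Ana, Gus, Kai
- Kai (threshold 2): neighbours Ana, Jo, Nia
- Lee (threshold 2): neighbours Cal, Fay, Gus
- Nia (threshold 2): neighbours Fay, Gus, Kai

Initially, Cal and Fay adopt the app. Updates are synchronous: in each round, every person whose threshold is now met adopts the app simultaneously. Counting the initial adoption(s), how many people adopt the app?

5

Round 1 — Cal, Fay adopt the app (initial).
Round 2 — checking thresholds:
  Ana: 1 of 3 neighbours < 2, not yet.
  Gus: 2 of 5 neighbours ≥ 1, adopts the app.
  Lee: 2 of 3 neighbours ≥ 2, adopts the app.
  Nia: 1 of 3 neighbours < 2, not yet.
Round 3 — checking thresholds:
  Ana: 1 of 3 neighbours < 2, not yet.
  Jo: 1 of 3 neighbours < 3, not yet.
  Nia: 2 of 3 neighbours ≥ 2, adopts the app.
Round 4 — no new adoptions; cascade stops.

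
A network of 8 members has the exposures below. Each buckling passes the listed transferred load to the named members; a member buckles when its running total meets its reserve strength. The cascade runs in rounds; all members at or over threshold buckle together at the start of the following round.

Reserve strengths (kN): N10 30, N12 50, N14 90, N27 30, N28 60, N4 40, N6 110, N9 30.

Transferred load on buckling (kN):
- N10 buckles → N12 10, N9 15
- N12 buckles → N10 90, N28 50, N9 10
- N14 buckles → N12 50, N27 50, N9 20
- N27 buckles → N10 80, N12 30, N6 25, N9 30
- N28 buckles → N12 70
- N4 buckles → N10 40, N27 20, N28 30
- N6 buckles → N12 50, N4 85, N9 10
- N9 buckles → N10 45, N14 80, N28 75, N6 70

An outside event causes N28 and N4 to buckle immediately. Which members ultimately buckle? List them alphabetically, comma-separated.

N10, N12, N28, N4

Round 1 — N28, N4 buckle (initial).
  N10: +40 → 40 ≥ 30
  N12: +70 → 70 ≥ 50
  N27: +20 → 20 < 30
Round 2 — N10, N12 buckle.
  N9: +15+10 → 25 < 30
No further bucklings.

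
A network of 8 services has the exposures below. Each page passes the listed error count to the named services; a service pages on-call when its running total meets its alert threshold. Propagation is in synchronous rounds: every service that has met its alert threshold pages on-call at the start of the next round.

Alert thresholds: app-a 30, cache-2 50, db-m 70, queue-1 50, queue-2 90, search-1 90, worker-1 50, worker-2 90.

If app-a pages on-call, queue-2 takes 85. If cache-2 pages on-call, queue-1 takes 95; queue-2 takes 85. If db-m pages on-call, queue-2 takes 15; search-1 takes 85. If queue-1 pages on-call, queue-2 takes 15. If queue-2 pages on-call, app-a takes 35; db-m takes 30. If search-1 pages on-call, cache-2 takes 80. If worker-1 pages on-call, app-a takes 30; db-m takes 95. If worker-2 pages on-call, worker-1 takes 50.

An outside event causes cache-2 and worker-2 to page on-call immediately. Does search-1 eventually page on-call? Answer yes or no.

Round 1 — cache-2, worker-2 page on-call (initial).
  queue-1: +95 → 95 ≥ 50
  queue-2: +85 → 85 < 90
  worker-1: +50 → 50 ≥ 50
Round 2 — queue-1, worker-1 page on-call.
  app-a: +30 → 30 ≥ 30
  db-m: +95 → 95 ≥ 70
  queue-2: +15 → 100 ≥ 90
Round 3 — app-a, db-m, queue-2 page on-call.
  search-1: +85 → 85 < 90
No further pages.

no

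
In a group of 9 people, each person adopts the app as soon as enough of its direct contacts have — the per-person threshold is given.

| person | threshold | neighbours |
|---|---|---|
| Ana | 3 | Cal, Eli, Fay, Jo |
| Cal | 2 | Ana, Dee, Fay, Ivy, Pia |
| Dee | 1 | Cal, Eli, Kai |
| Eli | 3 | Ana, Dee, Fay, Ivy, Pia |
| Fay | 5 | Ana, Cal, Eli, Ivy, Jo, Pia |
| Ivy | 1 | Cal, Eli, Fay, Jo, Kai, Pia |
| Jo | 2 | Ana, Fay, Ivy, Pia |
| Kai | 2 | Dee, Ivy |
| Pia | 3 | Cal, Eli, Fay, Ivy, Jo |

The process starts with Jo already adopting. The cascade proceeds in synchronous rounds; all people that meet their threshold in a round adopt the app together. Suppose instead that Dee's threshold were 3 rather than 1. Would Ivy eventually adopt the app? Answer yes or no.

With Dee's threshold at 3:
Round 1 — Jo adopts the app (initial).
Round 2 — checking thresholds:
  Ana: 1 of 4 neighbours < 3, holds.
  Fay: 1 of 6 neighbours < 5, holds.
  Ivy: 1 of 6 neighbours ≥ 1, adopts the app.
  Pia: 1 of 5 neighbours < 3, holds.
Round 3 — no new adoptions; cascade stops.

yes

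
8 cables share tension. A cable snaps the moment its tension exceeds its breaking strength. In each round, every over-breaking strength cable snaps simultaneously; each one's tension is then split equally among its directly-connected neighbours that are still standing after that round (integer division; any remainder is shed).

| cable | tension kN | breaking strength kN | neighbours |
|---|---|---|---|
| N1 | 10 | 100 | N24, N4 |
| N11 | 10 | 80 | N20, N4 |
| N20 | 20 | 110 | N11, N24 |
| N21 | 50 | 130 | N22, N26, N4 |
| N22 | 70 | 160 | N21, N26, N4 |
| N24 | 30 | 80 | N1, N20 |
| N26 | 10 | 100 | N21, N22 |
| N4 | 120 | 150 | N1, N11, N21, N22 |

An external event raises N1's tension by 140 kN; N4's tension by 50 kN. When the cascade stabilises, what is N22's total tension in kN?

Round 1 — N1 at 150 > 100; N4 at 170 > 150. N1, N4 snap.
  N1 sheds 150 kN to N24: 150 each.
    N24: 30+150 = 180 > 80
  N4 sheds 170 kN to N11, N21, N22: 56 each (2 lost).
    N11: 10+56 = 66 ≤ 80
    N21: 50+56 = 106 ≤ 130
    N22: 70+56 = 126 ≤ 160
Round 2 — N24 snaps.
  N24 sheds 180 kN to N20: 180 each.
    N20: 20+180 = 200 > 110
Round 3 — N20 snaps.
  N20 sheds 200 kN to N11: 200 each.
    N11: 66+200 = 266 > 80
Round 4 — N11 snaps.
  N11 sheds 266 kN: no online neighbours, lost.
No further breaks.

126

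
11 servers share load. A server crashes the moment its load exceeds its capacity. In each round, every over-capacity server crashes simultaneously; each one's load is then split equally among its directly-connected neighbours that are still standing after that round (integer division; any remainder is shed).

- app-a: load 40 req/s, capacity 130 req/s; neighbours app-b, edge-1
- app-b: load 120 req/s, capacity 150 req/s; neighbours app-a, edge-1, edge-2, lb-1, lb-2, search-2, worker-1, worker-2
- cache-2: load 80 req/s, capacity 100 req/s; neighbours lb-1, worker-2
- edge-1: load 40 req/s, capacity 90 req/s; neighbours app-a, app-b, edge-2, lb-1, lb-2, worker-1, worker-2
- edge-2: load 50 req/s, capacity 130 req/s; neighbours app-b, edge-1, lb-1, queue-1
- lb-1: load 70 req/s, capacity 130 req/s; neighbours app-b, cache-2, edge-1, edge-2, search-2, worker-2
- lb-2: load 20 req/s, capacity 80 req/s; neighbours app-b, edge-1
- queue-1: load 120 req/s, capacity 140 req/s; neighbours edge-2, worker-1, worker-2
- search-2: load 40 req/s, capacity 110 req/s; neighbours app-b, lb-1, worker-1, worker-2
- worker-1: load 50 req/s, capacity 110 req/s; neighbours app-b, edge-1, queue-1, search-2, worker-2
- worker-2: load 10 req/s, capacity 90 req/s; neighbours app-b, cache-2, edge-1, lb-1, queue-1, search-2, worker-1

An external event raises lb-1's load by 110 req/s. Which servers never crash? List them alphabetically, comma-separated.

Round 1 — lb-1 at 180 > 130. lb-1 crashes.
  lb-1 sheds 180 req/s to app-b, cache-2, edge-1, edge-2, search-2, worker-2: 30 each.
    app-b: 120+30 = 150 ≤ 150
    cache-2: 80+30 = 110 > 100
    edge-1: 40+30 = 70 ≤ 90
    edge-2: 50+30 = 80 ≤ 130
    search-2: 40+30 = 70 ≤ 110
    worker-2: 10+30 = 40 ≤ 90
Round 2 — cache-2 crashes.
  cache-2 sheds 110 req/s to worker-2: 110 each.
    worker-2: 40+110 = 150 > 90
Round 3 — worker-2 crashes.
  worker-2 sheds 150 req/s to app-b, edge-1, queue-1, search-2, worker-1: 30 each.
    app-b: 150+30 = 180 > 150
    edge-1: 70+30 = 100 > 90
    queue-1: 120+30 = 150 > 140
    search-2: 70+30 = 100 ≤ 110
    worker-1: 50+30 = 80 ≤ 110
Round 4 — app-b, edge-1, queue-1 crash.
  app-b sheds 180 req/s to app-a, edge-2, lb-2, search-2, worker-1: 36 each.
    app-a: 40+36 = 76 ≤ 130
    edge-2: 80+36 = 116 ≤ 130
    lb-2: 20+36 = 56 ≤ 80
    search-2: 100+36 = 136 > 110
    worker-1: 80+36 = 116 > 110
  edge-1 sheds 100 req/s to app-a, edge-2, lb-2, worker-1: 25 each.
    app-a: 76+25 = 101 ≤ 130
    edge-2: 116+25 = 141 > 130
    lb-2: 56+25 = 81 > 80
    worker-1: 116+25 = 141 > 110
  queue-1 sheds 150 req/s to edge-2, worker-1: 75 each.
    edge-2: 141+75 = 216 > 130
    worker-1: 141+75 = 216 > 110
Round 5 — edge-2, lb-2, search-2, worker-1 crash.
  edge-2 sheds 216 req/s: no online neighbours, lost.
  lb-2 sheds 81 req/s: no online neighbours, lost.
  search-2 sheds 136 req/s: no online neighbours, lost.
  worker-1 sheds 216 req/s: no online neighbours, lost.
No further crashes.

app-a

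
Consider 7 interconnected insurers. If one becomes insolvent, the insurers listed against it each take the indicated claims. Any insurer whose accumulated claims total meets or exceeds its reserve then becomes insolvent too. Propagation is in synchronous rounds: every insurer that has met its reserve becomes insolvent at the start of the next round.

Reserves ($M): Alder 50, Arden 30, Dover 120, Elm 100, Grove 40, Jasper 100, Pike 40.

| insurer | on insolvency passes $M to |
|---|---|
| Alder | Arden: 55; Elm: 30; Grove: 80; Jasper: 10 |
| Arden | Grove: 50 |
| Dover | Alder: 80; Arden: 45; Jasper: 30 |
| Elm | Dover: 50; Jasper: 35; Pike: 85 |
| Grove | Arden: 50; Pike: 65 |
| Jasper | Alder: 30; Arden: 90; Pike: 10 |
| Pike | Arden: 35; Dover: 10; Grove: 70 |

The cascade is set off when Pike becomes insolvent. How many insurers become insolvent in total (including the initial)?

Round 1 — Pike becomes insolvent (initial).
  Arden: +35 → 35 ≥ 30
  Dover: +10 → 10 < 120
  Grove: +70 → 70 ≥ 40
Round 2 — Arden, Grove become insolvent.
No further insolvencies.

3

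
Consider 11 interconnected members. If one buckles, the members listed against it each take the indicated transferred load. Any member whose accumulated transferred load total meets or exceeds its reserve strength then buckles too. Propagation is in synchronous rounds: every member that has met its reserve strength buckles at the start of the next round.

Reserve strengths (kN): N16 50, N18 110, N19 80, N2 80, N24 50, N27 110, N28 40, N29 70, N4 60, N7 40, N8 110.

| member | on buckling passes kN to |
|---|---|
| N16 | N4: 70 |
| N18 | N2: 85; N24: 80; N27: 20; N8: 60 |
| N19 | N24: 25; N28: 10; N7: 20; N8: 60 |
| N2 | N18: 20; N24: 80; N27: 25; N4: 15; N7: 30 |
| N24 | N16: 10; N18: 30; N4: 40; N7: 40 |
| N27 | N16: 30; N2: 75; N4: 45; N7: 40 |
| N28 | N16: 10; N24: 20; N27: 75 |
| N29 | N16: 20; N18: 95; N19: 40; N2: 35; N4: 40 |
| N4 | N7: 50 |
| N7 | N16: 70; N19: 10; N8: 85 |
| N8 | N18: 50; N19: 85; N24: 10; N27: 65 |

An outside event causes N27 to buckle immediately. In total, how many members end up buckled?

4

Round 1 — N27 buckles (initial).
  N16: +30 → 30 < 50
  N2: +75 → 75 < 80
  N4: +45 → 45 < 60
  N7: +40 → 40 ≥ 40
Round 2 — N7 buckles.
  N16: +70 → 100 ≥ 50
  N19: +10 → 10 < 80
  N8: +85 → 85 < 110
Round 3 — N16 buckles.
  N4: +70 → 115 ≥ 60
Round 4 — N4 buckles.
No further bucklings.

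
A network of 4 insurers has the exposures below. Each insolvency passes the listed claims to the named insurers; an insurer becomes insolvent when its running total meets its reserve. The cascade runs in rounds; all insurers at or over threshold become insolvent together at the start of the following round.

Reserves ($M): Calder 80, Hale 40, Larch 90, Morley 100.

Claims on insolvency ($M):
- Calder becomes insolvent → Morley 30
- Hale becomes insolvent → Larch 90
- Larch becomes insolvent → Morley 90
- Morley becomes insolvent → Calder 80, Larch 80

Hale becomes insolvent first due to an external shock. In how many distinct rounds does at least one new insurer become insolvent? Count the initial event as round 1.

2

Round 1 — Hale becomes insolvent (initial).
  Larch: +90 → 90 ≥ 90
Round 2 — Larch becomes insolvent.
  Morley: +90 → 90 < 100
No further insolvencies.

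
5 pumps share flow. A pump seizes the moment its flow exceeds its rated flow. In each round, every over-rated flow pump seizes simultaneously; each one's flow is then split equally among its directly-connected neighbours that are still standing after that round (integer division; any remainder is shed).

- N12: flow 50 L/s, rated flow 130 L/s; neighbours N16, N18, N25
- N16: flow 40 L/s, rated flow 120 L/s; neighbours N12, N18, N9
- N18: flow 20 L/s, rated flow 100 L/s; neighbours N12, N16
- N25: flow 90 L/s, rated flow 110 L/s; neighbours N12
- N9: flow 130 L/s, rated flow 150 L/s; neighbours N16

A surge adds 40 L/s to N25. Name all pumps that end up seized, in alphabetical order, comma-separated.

Round 1 — N25 at 130 > 110. N25 seizes.
  N25 sheds 130 L/s to N12: 130 each.
    N12: 50+130 = 180 > 130
Round 2 — N12 seizes.
  N12 sheds 180 L/s to N16, N18: 90 each.
    N16: 40+90 = 130 > 120
    N18: 20+90 = 110 > 100
Round 3 — N16, N18 seize.
  N16 sheds 130 L/s to N9: 130 each.
    N9: 130+130 = 260 > 150
  N18 sheds 110 L/s: no online neighbours, lost.
Round 4 — N9 seizes.
  N9 sheds 260 L/s: no online neighbours, lost.
No further seizures.

N12, N16, N18, N25, N9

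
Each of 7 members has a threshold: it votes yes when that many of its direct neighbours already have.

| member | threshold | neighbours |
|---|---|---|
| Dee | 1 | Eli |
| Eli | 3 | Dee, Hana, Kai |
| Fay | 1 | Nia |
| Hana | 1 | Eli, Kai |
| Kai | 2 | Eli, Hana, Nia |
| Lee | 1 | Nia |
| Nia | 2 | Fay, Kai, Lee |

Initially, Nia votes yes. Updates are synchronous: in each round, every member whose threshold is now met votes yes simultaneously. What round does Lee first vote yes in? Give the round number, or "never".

2

Round 1 — Nia votes yes (initial).
Round 2 — checking thresholds:
  Fay: 1 of 1 neighbours ≥ 1, votes yes.
  Kai: 1 of 3 neighbours < 2, holds.
  Lee: 1 of 1 neighbours ≥ 1, votes yes.
Round 3 — no new yes votes; cascade stops.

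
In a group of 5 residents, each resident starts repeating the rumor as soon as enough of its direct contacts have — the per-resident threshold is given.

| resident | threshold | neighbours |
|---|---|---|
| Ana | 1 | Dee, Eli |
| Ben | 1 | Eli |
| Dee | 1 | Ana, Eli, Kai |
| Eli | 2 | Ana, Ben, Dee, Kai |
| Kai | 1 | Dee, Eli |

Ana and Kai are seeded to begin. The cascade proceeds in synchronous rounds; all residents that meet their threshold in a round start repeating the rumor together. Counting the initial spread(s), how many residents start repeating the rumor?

5

Round 1 — Ana, Kai start repeating the rumor (initial).
Round 2 — checking thresholds:
  Dee: 2 of 3 neighbours ≥ 1, starts repeating the rumor.
  Eli: 2 of 4 neighbours ≥ 2, starts repeating the rumor.
Round 3 — checking thresholds:
  Ben: 1 of 1 neighbours ≥ 1, starts repeating the rumor.
Round 4 — no new spreads; cascade stops.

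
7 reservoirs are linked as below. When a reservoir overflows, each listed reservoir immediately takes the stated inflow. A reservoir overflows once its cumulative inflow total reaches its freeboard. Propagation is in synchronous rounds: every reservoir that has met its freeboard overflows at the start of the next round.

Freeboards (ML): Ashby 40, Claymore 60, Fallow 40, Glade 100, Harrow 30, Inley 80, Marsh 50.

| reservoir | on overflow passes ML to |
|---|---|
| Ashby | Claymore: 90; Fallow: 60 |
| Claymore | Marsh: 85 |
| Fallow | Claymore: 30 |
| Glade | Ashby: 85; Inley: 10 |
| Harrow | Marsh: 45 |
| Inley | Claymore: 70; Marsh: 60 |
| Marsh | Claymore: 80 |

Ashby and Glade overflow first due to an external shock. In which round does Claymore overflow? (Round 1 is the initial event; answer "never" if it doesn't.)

Round 1 — Ashby, Glade overflow (initial).
  Claymore: +90 → 90 ≥ 60
  Fallow: +60 → 60 ≥ 40
  Inley: +10 → 10 < 80
Round 2 — Claymore, Fallow overflow.
  Marsh: +85 → 85 ≥ 50
Round 3 — Marsh overflows.
No further overflows.

2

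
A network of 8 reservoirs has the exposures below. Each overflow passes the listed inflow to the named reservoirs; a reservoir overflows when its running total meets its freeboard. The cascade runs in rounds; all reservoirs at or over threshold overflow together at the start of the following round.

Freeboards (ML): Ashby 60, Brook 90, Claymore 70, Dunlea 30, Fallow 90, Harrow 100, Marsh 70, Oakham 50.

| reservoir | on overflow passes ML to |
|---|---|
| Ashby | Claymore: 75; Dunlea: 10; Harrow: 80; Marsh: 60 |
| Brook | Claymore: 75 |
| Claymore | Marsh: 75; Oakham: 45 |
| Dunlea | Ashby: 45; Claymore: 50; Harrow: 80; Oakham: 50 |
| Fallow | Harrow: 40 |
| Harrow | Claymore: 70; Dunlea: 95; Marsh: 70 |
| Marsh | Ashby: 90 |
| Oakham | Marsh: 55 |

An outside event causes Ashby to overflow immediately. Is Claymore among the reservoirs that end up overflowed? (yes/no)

yes

Round 1 — Ashby overflows (initial).
  Claymore: +75 → 75 ≥ 70
  Dunlea: +10 → 10 < 30
  Harrow: +80 → 80 < 100
  Marsh: +60 → 60 < 70
Round 2 — Claymore overflows.
  Marsh: +75 → 135 ≥ 70
  Oakham: +45 → 45 < 50
Round 3 — Marsh overflows.
No further overflows.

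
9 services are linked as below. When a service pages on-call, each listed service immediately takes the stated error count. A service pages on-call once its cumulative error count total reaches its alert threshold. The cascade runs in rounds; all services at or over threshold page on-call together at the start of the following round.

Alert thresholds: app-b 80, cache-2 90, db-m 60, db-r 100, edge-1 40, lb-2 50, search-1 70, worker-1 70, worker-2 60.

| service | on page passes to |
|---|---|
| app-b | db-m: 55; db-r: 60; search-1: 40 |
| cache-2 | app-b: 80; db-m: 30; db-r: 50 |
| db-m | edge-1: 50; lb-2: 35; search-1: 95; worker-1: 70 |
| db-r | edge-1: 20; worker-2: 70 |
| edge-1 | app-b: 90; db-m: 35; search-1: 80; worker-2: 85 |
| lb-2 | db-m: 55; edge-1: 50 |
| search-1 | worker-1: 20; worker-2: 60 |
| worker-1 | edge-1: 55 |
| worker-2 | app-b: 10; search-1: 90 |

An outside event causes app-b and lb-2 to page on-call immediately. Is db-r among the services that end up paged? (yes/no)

Round 1 — app-b, lb-2 page on-call (initial).
  db-m: +55+55 → 110 ≥ 60
  db-r: +60 → 60 < 100
  edge-1: +50 → 50 ≥ 40
  search-1: +40 → 40 < 70
Round 2 — db-m, edge-1 page on-call.
  search-1: +95+80 → 215 ≥ 70
  worker-1: +70 → 70 ≥ 70
  worker-2: +85 → 85 ≥ 60
Round 3 — search-1, worker-1, worker-2 page on-call.
No further pages.

no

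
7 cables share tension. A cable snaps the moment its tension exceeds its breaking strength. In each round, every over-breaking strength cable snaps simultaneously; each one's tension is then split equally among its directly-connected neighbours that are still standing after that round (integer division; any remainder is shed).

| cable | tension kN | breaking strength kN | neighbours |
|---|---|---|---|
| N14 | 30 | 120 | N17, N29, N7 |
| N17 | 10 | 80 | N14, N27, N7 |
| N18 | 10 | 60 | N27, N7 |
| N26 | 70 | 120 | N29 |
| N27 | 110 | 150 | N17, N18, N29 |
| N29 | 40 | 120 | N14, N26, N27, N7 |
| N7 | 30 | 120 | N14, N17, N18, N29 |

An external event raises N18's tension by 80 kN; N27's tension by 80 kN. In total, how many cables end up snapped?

Round 1 — N18 at 90 > 60; N27 at 190 > 150. N18, N27 snap.
  N18 sheds 90 kN to N7: 90 each.
    N7: 30+90 = 120 ≤ 120
  N27 sheds 190 kN to N17, N29: 95 each.
    N17: 10+95 = 105 > 80
    N29: 40+95 = 135 > 120
Round 2 — N17, N29 snap.
  N17 sheds 105 kN to N14, N7: 52 each (1 lost).
    N14: 30+52 = 82 ≤ 120
    N7: 120+52 = 172 > 120
  N29 sheds 135 kN to N14, N26, N7: 45 each.
    N14: 82+45 = 127 > 120
    N26: 70+45 = 115 ≤ 120
    N7: 172+45 = 217 > 120
Round 3 — N14, N7 snap.
  N14 sheds 127 kN: no online neighbours, lost.
  N7 sheds 217 kN: no online neighbours, lost.
No further breaks.

6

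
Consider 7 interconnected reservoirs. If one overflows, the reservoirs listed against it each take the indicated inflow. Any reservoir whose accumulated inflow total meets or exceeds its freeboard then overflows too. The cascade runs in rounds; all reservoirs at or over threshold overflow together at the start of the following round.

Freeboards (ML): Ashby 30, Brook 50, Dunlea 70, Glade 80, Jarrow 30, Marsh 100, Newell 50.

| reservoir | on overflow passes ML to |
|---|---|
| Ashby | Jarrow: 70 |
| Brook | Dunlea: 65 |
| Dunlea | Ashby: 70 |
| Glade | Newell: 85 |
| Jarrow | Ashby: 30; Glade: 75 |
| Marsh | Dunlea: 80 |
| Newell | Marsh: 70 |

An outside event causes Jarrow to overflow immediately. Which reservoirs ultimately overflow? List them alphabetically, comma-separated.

Ashby, Jarrow

Round 1 — Jarrow overflows (initial).
  Ashby: +30 → 30 ≥ 30
  Glade: +75 → 75 < 80
Round 2 — Ashby overflows.
No further overflows.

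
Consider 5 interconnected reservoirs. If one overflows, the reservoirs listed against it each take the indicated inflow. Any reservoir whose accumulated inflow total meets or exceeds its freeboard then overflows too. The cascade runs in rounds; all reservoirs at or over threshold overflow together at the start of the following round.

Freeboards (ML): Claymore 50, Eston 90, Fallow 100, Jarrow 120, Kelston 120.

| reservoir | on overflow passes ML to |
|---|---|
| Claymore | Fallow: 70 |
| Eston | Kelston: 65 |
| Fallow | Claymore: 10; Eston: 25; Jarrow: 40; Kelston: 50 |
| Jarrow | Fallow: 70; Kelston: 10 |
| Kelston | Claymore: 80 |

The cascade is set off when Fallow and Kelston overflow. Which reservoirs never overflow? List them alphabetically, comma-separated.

Round 1 — Fallow, Kelston overflow (initial).
  Claymore: +10+80 → 90 ≥ 50
  Eston: +25 → 25 < 90
  Jarrow: +40 → 40 < 120
Round 2 — Claymore overflows.
No further overflows.

Eston, Jarrow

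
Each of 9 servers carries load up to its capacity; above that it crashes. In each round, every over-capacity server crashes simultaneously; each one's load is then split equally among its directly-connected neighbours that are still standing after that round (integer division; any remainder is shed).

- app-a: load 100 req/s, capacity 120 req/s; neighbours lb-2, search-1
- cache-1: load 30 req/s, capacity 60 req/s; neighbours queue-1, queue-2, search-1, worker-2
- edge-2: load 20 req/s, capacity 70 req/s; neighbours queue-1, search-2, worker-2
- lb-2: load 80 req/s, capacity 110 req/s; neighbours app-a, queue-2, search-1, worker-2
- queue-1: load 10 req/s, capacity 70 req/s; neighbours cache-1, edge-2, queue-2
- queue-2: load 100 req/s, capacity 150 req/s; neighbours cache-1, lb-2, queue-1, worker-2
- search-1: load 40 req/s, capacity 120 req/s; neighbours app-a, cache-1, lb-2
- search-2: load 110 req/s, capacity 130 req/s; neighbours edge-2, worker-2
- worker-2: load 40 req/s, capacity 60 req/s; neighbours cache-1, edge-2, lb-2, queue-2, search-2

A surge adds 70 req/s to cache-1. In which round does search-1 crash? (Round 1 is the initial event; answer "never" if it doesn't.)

Round 1 — cache-1 at 100 > 60. cache-1 crashes.
  cache-1 sheds 100 req/s to queue-1, queue-2, search-1, worker-2: 25 each.
    queue-1: 10+25 = 35 ≤ 70
    queue-2: 100+25 = 125 ≤ 150
    search-1: 40+25 = 65 ≤ 120
    worker-2: 40+25 = 65 > 60
Round 2 — worker-2 crashes.
  worker-2 sheds 65 req/s to edge-2, lb-2, queue-2, search-2: 16 each (1 lost).
    edge-2: 20+16 = 36 ≤ 70
    lb-2: 80+16 = 96 ≤ 110
    queue-2: 125+16 = 141 ≤ 150
    search-2: 110+16 = 126 ≤ 130
No further crashes.

never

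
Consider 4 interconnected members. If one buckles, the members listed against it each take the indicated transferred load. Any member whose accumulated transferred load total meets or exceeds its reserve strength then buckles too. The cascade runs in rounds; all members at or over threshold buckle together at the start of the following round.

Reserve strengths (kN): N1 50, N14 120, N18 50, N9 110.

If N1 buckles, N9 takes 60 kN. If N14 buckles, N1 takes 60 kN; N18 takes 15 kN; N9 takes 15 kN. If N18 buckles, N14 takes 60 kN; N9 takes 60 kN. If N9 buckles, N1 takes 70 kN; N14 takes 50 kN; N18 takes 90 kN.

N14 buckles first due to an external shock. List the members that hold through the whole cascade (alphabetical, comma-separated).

N18, N9

Round 1 — N14 buckles (initial).
  N1: +60 → 60 ≥ 50
  N18: +15 → 15 < 50
  N9: +15 → 15 < 110
Round 2 — N1 buckles.
  N9: +60 → 75 < 110
No further bucklings.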